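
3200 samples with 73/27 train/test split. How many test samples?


Train samples = 3200 * 73% = 2336
Test samples = 3200 - 2336
= 864

864


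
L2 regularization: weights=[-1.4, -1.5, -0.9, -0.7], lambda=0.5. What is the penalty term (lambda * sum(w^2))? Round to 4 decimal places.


Squaring each weight:
(-1.4)^2 = 1.96
(-1.5)^2 = 2.25
(-0.9)^2 = 0.81
(-0.7)^2 = 0.49
Sum of squares = 5.51
Penalty = 0.5 * 5.51 = 2.7550

2.7550


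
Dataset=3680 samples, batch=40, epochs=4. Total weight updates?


Iterations per epoch = 3680 / 40 = 92
Total updates = iterations_per_epoch * epochs
= 92 * 4
= 368

368


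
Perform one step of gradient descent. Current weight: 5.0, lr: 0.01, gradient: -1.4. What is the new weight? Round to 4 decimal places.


w_new = w_old - lr * gradient
= 5.0 - 0.01 * -1.4
= 5.0 - (-0.014)
= 5.0140

5.0140


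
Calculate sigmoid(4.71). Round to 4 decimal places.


sigmoid(z) = 1 / (1 + exp(-z))
exp(-(4.71)) = exp(-4.71) = 0.009
1 + 0.009 = 1.009
1 / 1.009 = 0.9911

0.9911


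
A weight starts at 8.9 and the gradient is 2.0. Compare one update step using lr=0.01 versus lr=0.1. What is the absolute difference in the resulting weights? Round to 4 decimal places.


With lr=0.01: w_new = 8.9 - 0.01 * 2.0 = 8.88
With lr=0.1: w_new = 8.9 - 0.1 * 2.0 = 8.7
Absolute difference = |8.88 - 8.7|
= 0.1800

0.1800


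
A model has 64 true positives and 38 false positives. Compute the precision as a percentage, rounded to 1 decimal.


Precision = TP / (TP + FP) * 100
= 64 / (64 + 38)
= 64 / 102
= 0.6275
= 62.7%

62.7


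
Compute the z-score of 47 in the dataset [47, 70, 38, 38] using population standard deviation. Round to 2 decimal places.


Mean = (47 + 70 + 38 + 38) / 4 = 48.25
Variance = sum((x_i - mean)^2) / n = 171.1875
Std = sqrt(171.1875) = 13.0839
Z = (x - mean) / std
= (47 - 48.25) / 13.0839
= -1.25 / 13.0839
= -0.10

-0.10


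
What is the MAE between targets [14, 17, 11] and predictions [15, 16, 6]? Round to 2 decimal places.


Absolute errors: [1, 1, 5]
Sum of absolute errors = 7
MAE = 7 / 3 = 2.33

2.33


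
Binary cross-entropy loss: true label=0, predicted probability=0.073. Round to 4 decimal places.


For y=0: Loss = -log(1-p)
= -log(1 - 0.073)
= -log(0.927)
= -(-0.0758)
= 0.0758

0.0758


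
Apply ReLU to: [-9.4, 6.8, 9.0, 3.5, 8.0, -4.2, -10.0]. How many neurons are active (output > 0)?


ReLU(x) = max(0, x) for each element:
ReLU(-9.4) = 0
ReLU(6.8) = 6.8
ReLU(9.0) = 9.0
ReLU(3.5) = 3.5
ReLU(8.0) = 8.0
ReLU(-4.2) = 0
ReLU(-10.0) = 0
Active neurons (>0): 4

4


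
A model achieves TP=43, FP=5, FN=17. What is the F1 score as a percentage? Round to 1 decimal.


Precision = TP / (TP + FP) = 43 / 48 = 0.8958
Recall = TP / (TP + FN) = 43 / 60 = 0.7167
F1 = 2 * P * R / (P + R)
= 2 * 0.8958 * 0.7167 / (0.8958 + 0.7167)
= 1.284 / 1.6125
= 0.7963
As percentage: 79.6%

79.6


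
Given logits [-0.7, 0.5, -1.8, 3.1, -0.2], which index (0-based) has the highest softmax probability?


Softmax is a monotonic transformation, so it preserves the argmax.
We need to find the index of the maximum logit.
Index 0: -0.7
Index 1: 0.5
Index 2: -1.8
Index 3: 3.1
Index 4: -0.2
Maximum logit = 3.1 at index 3

3


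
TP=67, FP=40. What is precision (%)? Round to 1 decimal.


Precision = TP / (TP + FP) * 100
= 67 / (67 + 40)
= 67 / 107
= 0.6262
= 62.6%

62.6


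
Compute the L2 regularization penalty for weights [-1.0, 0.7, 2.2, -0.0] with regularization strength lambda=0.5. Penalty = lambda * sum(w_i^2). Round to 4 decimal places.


Squaring each weight:
(-1.0)^2 = 1.0
0.7^2 = 0.49
2.2^2 = 4.84
(-0.0)^2 = 0.0
Sum of squares = 6.33
Penalty = 0.5 * 6.33 = 3.1650

3.1650


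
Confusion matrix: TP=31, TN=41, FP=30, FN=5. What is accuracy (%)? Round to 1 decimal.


Accuracy = (TP + TN) / (TP + TN + FP + FN) * 100
= (31 + 41) / (31 + 41 + 30 + 5)
= 72 / 107
= 0.6729
= 67.3%

67.3


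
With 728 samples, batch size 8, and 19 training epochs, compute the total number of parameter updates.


Iterations per epoch = 728 / 8 = 91
Total updates = iterations_per_epoch * epochs
= 91 * 19
= 1729

1729


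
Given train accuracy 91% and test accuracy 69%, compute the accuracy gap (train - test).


Gap = train_accuracy - test_accuracy
= 91 - 69
= 22%
This large gap strongly indicates overfitting.

22


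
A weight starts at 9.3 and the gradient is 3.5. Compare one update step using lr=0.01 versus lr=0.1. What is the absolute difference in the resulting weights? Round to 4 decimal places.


With lr=0.01: w_new = 9.3 - 0.01 * 3.5 = 9.265
With lr=0.1: w_new = 9.3 - 0.1 * 3.5 = 8.95
Absolute difference = |9.265 - 8.95|
= 0.3150

0.3150


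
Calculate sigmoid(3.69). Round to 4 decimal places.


sigmoid(z) = 1 / (1 + exp(-z))
exp(-(3.69)) = exp(-3.69) = 0.025
1 + 0.025 = 1.025
1 / 1.025 = 0.9756

0.9756


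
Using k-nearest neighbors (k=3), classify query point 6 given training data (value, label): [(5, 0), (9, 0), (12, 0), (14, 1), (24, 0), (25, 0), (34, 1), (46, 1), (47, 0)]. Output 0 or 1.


Distances from query 6:
Point 5 (class 0): distance = 1
Point 9 (class 0): distance = 3
Point 12 (class 0): distance = 6
K=3 nearest neighbors: classes = [0, 0, 0]
Votes for class 1: 0 / 3
Majority vote => class 0

0


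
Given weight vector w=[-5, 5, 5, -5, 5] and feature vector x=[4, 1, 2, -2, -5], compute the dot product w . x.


Element-wise products:
-5 * 4 = -20
5 * 1 = 5
5 * 2 = 10
-5 * -2 = 10
5 * -5 = -25
Sum = -20 + 5 + 10 + 10 + -25
= -20

-20


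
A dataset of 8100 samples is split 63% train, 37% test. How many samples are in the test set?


Train samples = 8100 * 63% = 5103
Test samples = 8100 - 5103
= 2997

2997


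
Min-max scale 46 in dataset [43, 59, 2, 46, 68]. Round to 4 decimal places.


Min = 2, Max = 68
Range = 68 - 2 = 66
Scaled = (x - min) / (max - min)
= (46 - 2) / 66
= 44 / 66
= 0.6667

0.6667


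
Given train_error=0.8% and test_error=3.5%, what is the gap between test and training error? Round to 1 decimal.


Generalization gap = test_error - train_error
= 3.5 - 0.8
= 2.7%
A moderate gap.

2.7


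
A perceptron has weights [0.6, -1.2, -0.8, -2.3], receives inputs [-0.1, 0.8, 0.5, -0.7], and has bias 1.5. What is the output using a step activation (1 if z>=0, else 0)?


z = w . x + b
= 0.6*-0.1 + -1.2*0.8 + -0.8*0.5 + -2.3*-0.7 + 1.5
= -0.06 + -0.96 + -0.4 + 1.61 + 1.5
= 0.19 + 1.5
= 1.69
Since z = 1.69 >= 0, output = 1

1


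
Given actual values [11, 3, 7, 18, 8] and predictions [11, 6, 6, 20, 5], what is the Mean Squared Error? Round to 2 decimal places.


Differences: [0, -3, 1, -2, 3]
Squared errors: [0, 9, 1, 4, 9]
Sum of squared errors = 23
MSE = 23 / 5 = 4.60

4.60


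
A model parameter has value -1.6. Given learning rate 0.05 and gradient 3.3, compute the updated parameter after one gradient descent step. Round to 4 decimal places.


w_new = w_old - lr * gradient
= -1.6 - 0.05 * 3.3
= -1.6 - (0.165)
= -1.7650

-1.7650


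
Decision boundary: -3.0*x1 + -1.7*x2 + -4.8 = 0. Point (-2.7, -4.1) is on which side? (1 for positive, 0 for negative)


Compute -3.0 * -2.7 + -1.7 * -4.1 + -4.8
= 8.1 + 6.97 + -4.8
= 10.27
Since 10.27 >= 0, the point is on the positive side.

1


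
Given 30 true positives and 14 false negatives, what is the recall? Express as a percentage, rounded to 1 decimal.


Recall = TP / (TP + FN) * 100
= 30 / (30 + 14)
= 30 / 44
= 0.6818
= 68.2%

68.2


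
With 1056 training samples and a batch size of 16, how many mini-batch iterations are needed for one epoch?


Iterations per epoch = dataset_size / batch_size
= 1056 / 16
= 66

66


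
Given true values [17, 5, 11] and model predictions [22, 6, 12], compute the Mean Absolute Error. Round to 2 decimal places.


Absolute errors: [5, 1, 1]
Sum of absolute errors = 7
MAE = 7 / 3 = 2.33

2.33


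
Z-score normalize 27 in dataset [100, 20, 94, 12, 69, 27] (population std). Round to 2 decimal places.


Mean = (100 + 20 + 94 + 12 + 69 + 27) / 6 = 53.6667
Variance = sum((x_i - mean)^2) / n = 1264.8889
Std = sqrt(1264.8889) = 35.5653
Z = (x - mean) / std
= (27 - 53.6667) / 35.5653
= -26.6667 / 35.5653
= -0.75

-0.75


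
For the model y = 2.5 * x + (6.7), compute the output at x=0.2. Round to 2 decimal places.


y = 2.5 * 0.2 + (6.7)
= 0.5 + (6.7)
= 7.20

7.20


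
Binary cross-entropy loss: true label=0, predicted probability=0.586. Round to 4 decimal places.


For y=0: Loss = -log(1-p)
= -log(1 - 0.586)
= -log(0.414)
= -(-0.8819)
= 0.8819

0.8819


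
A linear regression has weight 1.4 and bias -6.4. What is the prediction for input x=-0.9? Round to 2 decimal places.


y = 1.4 * -0.9 + (-6.4)
= -1.26 + (-6.4)
= -7.66

-7.66


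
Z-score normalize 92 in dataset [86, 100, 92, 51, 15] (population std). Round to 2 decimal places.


Mean = (86 + 100 + 92 + 51 + 15) / 5 = 68.8
Variance = sum((x_i - mean)^2) / n = 1003.76
Std = sqrt(1003.76) = 31.6822
Z = (x - mean) / std
= (92 - 68.8) / 31.6822
= 23.2 / 31.6822
= 0.73

0.73


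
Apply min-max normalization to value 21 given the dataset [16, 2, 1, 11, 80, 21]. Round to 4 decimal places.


Min = 1, Max = 80
Range = 80 - 1 = 79
Scaled = (x - min) / (max - min)
= (21 - 1) / 79
= 20 / 79
= 0.2532

0.2532


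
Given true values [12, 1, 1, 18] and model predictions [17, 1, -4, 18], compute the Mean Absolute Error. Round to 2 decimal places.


Absolute errors: [5, 0, 5, 0]
Sum of absolute errors = 10
MAE = 10 / 4 = 2.50

2.50


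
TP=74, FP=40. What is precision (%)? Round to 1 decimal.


Precision = TP / (TP + FP) * 100
= 74 / (74 + 40)
= 74 / 114
= 0.6491
= 64.9%

64.9


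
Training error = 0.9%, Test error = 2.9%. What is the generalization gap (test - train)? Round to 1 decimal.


Generalization gap = test_error - train_error
= 2.9 - 0.9
= 2.0%
A moderate gap.

2.0


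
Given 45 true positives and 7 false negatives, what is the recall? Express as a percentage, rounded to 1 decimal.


Recall = TP / (TP + FN) * 100
= 45 / (45 + 7)
= 45 / 52
= 0.8654
= 86.5%

86.5


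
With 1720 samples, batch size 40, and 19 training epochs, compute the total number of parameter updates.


Iterations per epoch = 1720 / 40 = 43
Total updates = iterations_per_epoch * epochs
= 43 * 19
= 817

817


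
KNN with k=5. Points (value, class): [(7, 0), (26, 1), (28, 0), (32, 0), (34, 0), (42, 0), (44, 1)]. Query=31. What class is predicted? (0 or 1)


Distances from query 31:
Point 32 (class 0): distance = 1
Point 28 (class 0): distance = 3
Point 34 (class 0): distance = 3
Point 26 (class 1): distance = 5
Point 42 (class 0): distance = 11
K=5 nearest neighbors: classes = [0, 0, 0, 1, 0]
Votes for class 1: 1 / 5
Majority vote => class 0

0


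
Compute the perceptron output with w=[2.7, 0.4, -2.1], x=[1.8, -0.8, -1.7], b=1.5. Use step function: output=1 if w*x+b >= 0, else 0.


z = w . x + b
= 2.7*1.8 + 0.4*-0.8 + -2.1*-1.7 + 1.5
= 4.86 + -0.32 + 3.57 + 1.5
= 8.11 + 1.5
= 9.61
Since z = 9.61 >= 0, output = 1

1


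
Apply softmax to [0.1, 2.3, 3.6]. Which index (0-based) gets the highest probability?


Softmax is a monotonic transformation, so it preserves the argmax.
We need to find the index of the maximum logit.
Index 0: 0.1
Index 1: 2.3
Index 2: 3.6
Maximum logit = 3.6 at index 2

2


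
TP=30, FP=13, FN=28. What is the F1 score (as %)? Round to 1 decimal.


Precision = TP / (TP + FP) = 30 / 43 = 0.6977
Recall = TP / (TP + FN) = 30 / 58 = 0.5172
F1 = 2 * P * R / (P + R)
= 2 * 0.6977 * 0.5172 / (0.6977 + 0.5172)
= 0.7217 / 1.2149
= 0.5941
As percentage: 59.4%

59.4


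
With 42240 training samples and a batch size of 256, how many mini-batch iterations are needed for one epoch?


Iterations per epoch = dataset_size / batch_size
= 42240 / 256
= 165

165


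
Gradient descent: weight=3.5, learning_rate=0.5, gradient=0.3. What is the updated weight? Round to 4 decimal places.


w_new = w_old - lr * gradient
= 3.5 - 0.5 * 0.3
= 3.5 - (0.15)
= 3.3500

3.3500


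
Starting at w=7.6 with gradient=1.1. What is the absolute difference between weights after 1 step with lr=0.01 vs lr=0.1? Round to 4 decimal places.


With lr=0.01: w_new = 7.6 - 0.01 * 1.1 = 7.589
With lr=0.1: w_new = 7.6 - 0.1 * 1.1 = 7.49
Absolute difference = |7.589 - 7.49|
= 0.0990

0.0990


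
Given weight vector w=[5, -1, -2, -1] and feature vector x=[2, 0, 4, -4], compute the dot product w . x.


Element-wise products:
5 * 2 = 10
-1 * 0 = 0
-2 * 4 = -8
-1 * -4 = 4
Sum = 10 + 0 + -8 + 4
= 6

6


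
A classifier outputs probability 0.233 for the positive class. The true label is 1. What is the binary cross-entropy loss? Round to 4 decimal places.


For y=1: Loss = -log(p)
= -log(0.233)
= -(-1.4567)
= 1.4567

1.4567


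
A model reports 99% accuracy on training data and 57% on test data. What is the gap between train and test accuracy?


Gap = train_accuracy - test_accuracy
= 99 - 57
= 42%
This large gap strongly indicates overfitting.

42


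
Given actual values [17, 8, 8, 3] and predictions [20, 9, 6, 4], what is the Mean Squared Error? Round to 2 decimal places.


Differences: [-3, -1, 2, -1]
Squared errors: [9, 1, 4, 1]
Sum of squared errors = 15
MSE = 15 / 4 = 3.75

3.75


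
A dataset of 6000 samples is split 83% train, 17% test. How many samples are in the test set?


Train samples = 6000 * 83% = 4980
Test samples = 6000 - 4980
= 1020

1020


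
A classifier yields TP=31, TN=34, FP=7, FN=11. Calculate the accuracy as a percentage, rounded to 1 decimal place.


Accuracy = (TP + TN) / (TP + TN + FP + FN) * 100
= (31 + 34) / (31 + 34 + 7 + 11)
= 65 / 83
= 0.7831
= 78.3%

78.3


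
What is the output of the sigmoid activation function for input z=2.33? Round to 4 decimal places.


sigmoid(z) = 1 / (1 + exp(-z))
exp(-(2.33)) = exp(-2.33) = 0.0973
1 + 0.0973 = 1.0973
1 / 1.0973 = 0.9113

0.9113


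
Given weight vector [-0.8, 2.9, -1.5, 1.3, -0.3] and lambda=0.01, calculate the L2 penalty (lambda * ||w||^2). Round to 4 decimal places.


Squaring each weight:
(-0.8)^2 = 0.64
2.9^2 = 8.41
(-1.5)^2 = 2.25
1.3^2 = 1.69
(-0.3)^2 = 0.09
Sum of squares = 13.08
Penalty = 0.01 * 13.08 = 0.1308

0.1308


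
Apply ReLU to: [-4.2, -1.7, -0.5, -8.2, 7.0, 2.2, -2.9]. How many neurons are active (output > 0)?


ReLU(x) = max(0, x) for each element:
ReLU(-4.2) = 0
ReLU(-1.7) = 0
ReLU(-0.5) = 0
ReLU(-8.2) = 0
ReLU(7.0) = 7.0
ReLU(2.2) = 2.2
ReLU(-2.9) = 0
Active neurons (>0): 2

2


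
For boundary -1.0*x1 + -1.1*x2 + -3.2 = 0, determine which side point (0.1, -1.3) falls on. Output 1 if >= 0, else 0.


Compute -1.0 * 0.1 + -1.1 * -1.3 + -3.2
= -0.1 + 1.43 + -3.2
= -1.87
Since -1.87 < 0, the point is on the negative side.

0


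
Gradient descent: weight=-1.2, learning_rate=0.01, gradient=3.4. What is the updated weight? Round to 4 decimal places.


w_new = w_old - lr * gradient
= -1.2 - 0.01 * 3.4
= -1.2 - (0.034)
= -1.2340

-1.2340


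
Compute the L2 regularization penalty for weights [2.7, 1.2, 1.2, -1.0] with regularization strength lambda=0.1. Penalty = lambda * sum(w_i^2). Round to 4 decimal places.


Squaring each weight:
2.7^2 = 7.29
1.2^2 = 1.44
1.2^2 = 1.44
(-1.0)^2 = 1.0
Sum of squares = 11.17
Penalty = 0.1 * 11.17 = 1.1170

1.1170


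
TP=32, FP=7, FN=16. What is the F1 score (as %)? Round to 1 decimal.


Precision = TP / (TP + FP) = 32 / 39 = 0.8205
Recall = TP / (TP + FN) = 32 / 48 = 0.6667
F1 = 2 * P * R / (P + R)
= 2 * 0.8205 * 0.6667 / (0.8205 + 0.6667)
= 1.094 / 1.4872
= 0.7356
As percentage: 73.6%

73.6


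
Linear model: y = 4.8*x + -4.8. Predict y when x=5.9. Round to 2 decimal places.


y = 4.8 * 5.9 + (-4.8)
= 28.32 + (-4.8)
= 23.52

23.52


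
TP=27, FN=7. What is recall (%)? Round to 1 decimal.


Recall = TP / (TP + FN) * 100
= 27 / (27 + 7)
= 27 / 34
= 0.7941
= 79.4%

79.4


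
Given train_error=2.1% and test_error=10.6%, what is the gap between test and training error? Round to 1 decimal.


Generalization gap = test_error - train_error
= 10.6 - 2.1
= 8.5%
A moderate gap.

8.5


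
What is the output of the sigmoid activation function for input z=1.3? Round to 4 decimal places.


sigmoid(z) = 1 / (1 + exp(-z))
exp(-(1.3)) = exp(-1.3) = 0.2725
1 + 0.2725 = 1.2725
1 / 1.2725 = 0.7858

0.7858


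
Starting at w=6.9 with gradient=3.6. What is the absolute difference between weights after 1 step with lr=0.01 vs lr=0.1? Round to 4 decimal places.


With lr=0.01: w_new = 6.9 - 0.01 * 3.6 = 6.864
With lr=0.1: w_new = 6.9 - 0.1 * 3.6 = 6.54
Absolute difference = |6.864 - 6.54|
= 0.3240

0.3240


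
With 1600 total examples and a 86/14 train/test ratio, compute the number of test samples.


Train samples = 1600 * 86% = 1376
Test samples = 1600 - 1376
= 224

224


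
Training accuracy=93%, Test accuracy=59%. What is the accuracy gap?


Gap = train_accuracy - test_accuracy
= 93 - 59
= 34%
This large gap strongly indicates overfitting.

34


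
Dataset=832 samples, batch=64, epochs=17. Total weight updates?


Iterations per epoch = 832 / 64 = 13
Total updates = iterations_per_epoch * epochs
= 13 * 17
= 221

221


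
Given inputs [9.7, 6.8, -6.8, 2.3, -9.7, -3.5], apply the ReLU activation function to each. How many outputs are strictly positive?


ReLU(x) = max(0, x) for each element:
ReLU(9.7) = 9.7
ReLU(6.8) = 6.8
ReLU(-6.8) = 0
ReLU(2.3) = 2.3
ReLU(-9.7) = 0
ReLU(-3.5) = 0
Active neurons (>0): 3

3


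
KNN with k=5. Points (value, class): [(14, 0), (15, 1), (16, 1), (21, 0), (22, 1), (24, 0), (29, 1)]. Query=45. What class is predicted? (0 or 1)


Distances from query 45:
Point 29 (class 1): distance = 16
Point 24 (class 0): distance = 21
Point 22 (class 1): distance = 23
Point 21 (class 0): distance = 24
Point 16 (class 1): distance = 29
K=5 nearest neighbors: classes = [1, 0, 1, 0, 1]
Votes for class 1: 3 / 5
Majority vote => class 1

1


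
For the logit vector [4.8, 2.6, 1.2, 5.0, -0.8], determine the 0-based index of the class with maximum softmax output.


Softmax is a monotonic transformation, so it preserves the argmax.
We need to find the index of the maximum logit.
Index 0: 4.8
Index 1: 2.6
Index 2: 1.2
Index 3: 5.0
Index 4: -0.8
Maximum logit = 5.0 at index 3

3


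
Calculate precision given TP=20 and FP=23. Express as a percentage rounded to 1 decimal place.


Precision = TP / (TP + FP) * 100
= 20 / (20 + 23)
= 20 / 43
= 0.4651
= 46.5%

46.5


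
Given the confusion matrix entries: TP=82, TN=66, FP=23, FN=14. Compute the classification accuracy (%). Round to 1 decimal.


Accuracy = (TP + TN) / (TP + TN + FP + FN) * 100
= (82 + 66) / (82 + 66 + 23 + 14)
= 148 / 185
= 0.8
= 80.0%

80.0


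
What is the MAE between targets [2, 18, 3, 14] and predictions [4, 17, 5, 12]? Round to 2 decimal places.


Absolute errors: [2, 1, 2, 2]
Sum of absolute errors = 7
MAE = 7 / 4 = 1.75

1.75


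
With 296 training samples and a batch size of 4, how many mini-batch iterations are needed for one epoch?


Iterations per epoch = dataset_size / batch_size
= 296 / 4
= 74

74


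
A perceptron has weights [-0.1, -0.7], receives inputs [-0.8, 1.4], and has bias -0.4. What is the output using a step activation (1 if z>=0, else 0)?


z = w . x + b
= -0.1*-0.8 + -0.7*1.4 + -0.4
= 0.08 + -0.98 + -0.4
= -0.9 + -0.4
= -1.3
Since z = -1.3 < 0, output = 0

0


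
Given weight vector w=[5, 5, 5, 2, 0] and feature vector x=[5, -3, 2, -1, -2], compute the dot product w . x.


Element-wise products:
5 * 5 = 25
5 * -3 = -15
5 * 2 = 10
2 * -1 = -2
0 * -2 = 0
Sum = 25 + -15 + 10 + -2 + 0
= 18

18


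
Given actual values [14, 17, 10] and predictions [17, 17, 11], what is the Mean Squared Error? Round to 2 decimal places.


Differences: [-3, 0, -1]
Squared errors: [9, 0, 1]
Sum of squared errors = 10
MSE = 10 / 3 = 3.33

3.33


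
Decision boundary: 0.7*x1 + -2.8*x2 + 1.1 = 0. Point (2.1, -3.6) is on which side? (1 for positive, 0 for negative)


Compute 0.7 * 2.1 + -2.8 * -3.6 + 1.1
= 1.47 + 10.08 + 1.1
= 12.65
Since 12.65 >= 0, the point is on the positive side.

1


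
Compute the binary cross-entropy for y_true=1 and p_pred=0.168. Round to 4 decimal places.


For y=1: Loss = -log(p)
= -log(0.168)
= -(-1.7838)
= 1.7838

1.7838


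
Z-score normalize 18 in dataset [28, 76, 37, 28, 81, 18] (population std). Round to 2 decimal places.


Mean = (28 + 76 + 37 + 28 + 81 + 18) / 6 = 44.6667
Variance = sum((x_i - mean)^2) / n = 604.5556
Std = sqrt(604.5556) = 24.5877
Z = (x - mean) / std
= (18 - 44.6667) / 24.5877
= -26.6667 / 24.5877
= -1.08

-1.08


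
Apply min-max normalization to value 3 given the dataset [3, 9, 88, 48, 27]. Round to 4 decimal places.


Min = 3, Max = 88
Range = 88 - 3 = 85
Scaled = (x - min) / (max - min)
= (3 - 3) / 85
= 0 / 85
= 0.0000

0.0000


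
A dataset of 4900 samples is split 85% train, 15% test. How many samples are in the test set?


Train samples = 4900 * 85% = 4165
Test samples = 4900 - 4165
= 735

735


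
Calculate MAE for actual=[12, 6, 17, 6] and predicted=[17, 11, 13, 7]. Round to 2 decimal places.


Absolute errors: [5, 5, 4, 1]
Sum of absolute errors = 15
MAE = 15 / 4 = 3.75

3.75


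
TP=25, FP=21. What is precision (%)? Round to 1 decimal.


Precision = TP / (TP + FP) * 100
= 25 / (25 + 21)
= 25 / 46
= 0.5435
= 54.3%

54.3


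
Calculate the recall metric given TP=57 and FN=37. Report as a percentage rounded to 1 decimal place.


Recall = TP / (TP + FN) * 100
= 57 / (57 + 37)
= 57 / 94
= 0.6064
= 60.6%

60.6


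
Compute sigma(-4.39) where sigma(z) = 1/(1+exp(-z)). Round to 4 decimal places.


sigmoid(z) = 1 / (1 + exp(-z))
exp(-(-4.39)) = exp(4.39) = 80.6404
1 + 80.6404 = 81.6404
1 / 81.6404 = 0.0122

0.0122


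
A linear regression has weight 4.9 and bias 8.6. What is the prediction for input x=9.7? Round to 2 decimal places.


y = 4.9 * 9.7 + (8.6)
= 47.53 + (8.6)
= 56.13

56.13


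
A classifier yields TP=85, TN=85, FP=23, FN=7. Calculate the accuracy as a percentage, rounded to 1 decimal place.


Accuracy = (TP + TN) / (TP + TN + FP + FN) * 100
= (85 + 85) / (85 + 85 + 23 + 7)
= 170 / 200
= 0.85
= 85.0%

85.0


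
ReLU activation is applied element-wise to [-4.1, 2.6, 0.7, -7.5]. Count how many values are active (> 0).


ReLU(x) = max(0, x) for each element:
ReLU(-4.1) = 0
ReLU(2.6) = 2.6
ReLU(0.7) = 0.7
ReLU(-7.5) = 0
Active neurons (>0): 2

2


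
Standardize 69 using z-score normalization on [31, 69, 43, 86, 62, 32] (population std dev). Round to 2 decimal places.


Mean = (31 + 69 + 43 + 86 + 62 + 32) / 6 = 53.8333
Variance = sum((x_i - mean)^2) / n = 407.8056
Std = sqrt(407.8056) = 20.1942
Z = (x - mean) / std
= (69 - 53.8333) / 20.1942
= 15.1667 / 20.1942
= 0.75

0.75


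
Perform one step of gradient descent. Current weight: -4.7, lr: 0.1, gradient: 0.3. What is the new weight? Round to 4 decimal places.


w_new = w_old - lr * gradient
= -4.7 - 0.1 * 0.3
= -4.7 - (0.03)
= -4.7300

-4.7300


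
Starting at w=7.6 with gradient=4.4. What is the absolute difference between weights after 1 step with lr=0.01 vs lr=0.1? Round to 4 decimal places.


With lr=0.01: w_new = 7.6 - 0.01 * 4.4 = 7.556
With lr=0.1: w_new = 7.6 - 0.1 * 4.4 = 7.16
Absolute difference = |7.556 - 7.16|
= 0.3960

0.3960


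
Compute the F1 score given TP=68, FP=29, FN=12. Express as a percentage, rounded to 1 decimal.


Precision = TP / (TP + FP) = 68 / 97 = 0.701
Recall = TP / (TP + FN) = 68 / 80 = 0.85
F1 = 2 * P * R / (P + R)
= 2 * 0.701 * 0.85 / (0.701 + 0.85)
= 1.1918 / 1.551
= 0.7684
As percentage: 76.8%

76.8


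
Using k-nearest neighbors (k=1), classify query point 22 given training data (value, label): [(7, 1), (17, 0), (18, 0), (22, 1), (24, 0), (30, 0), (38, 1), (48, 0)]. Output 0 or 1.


Distances from query 22:
Point 22 (class 1): distance = 0
K=1 nearest neighbors: classes = [1]
Votes for class 1: 1 / 1
Majority vote => class 1

1


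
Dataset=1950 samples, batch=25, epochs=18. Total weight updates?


Iterations per epoch = 1950 / 25 = 78
Total updates = iterations_per_epoch * epochs
= 78 * 18
= 1404

1404


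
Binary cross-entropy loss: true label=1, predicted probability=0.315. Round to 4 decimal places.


For y=1: Loss = -log(p)
= -log(0.315)
= -(-1.1552)
= 1.1552

1.1552


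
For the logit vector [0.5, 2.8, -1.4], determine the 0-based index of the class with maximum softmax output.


Softmax is a monotonic transformation, so it preserves the argmax.
We need to find the index of the maximum logit.
Index 0: 0.5
Index 1: 2.8
Index 2: -1.4
Maximum logit = 2.8 at index 1

1


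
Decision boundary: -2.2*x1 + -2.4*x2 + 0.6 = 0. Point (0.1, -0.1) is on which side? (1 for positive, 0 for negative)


Compute -2.2 * 0.1 + -2.4 * -0.1 + 0.6
= -0.22 + 0.24 + 0.6
= 0.62
Since 0.62 >= 0, the point is on the positive side.

1


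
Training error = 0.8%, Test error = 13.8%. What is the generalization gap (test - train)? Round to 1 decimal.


Generalization gap = test_error - train_error
= 13.8 - 0.8
= 13.0%
A large gap suggests overfitting.

13.0


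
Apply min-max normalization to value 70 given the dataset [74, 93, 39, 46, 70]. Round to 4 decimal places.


Min = 39, Max = 93
Range = 93 - 39 = 54
Scaled = (x - min) / (max - min)
= (70 - 39) / 54
= 31 / 54
= 0.5741

0.5741


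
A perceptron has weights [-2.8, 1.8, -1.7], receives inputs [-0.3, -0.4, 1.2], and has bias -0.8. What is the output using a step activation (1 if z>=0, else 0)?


z = w . x + b
= -2.8*-0.3 + 1.8*-0.4 + -1.7*1.2 + -0.8
= 0.84 + -0.72 + -2.04 + -0.8
= -1.92 + -0.8
= -2.72
Since z = -2.72 < 0, output = 0

0


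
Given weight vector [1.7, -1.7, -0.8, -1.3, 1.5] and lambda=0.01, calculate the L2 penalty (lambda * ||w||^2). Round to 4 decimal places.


Squaring each weight:
1.7^2 = 2.89
(-1.7)^2 = 2.89
(-0.8)^2 = 0.64
(-1.3)^2 = 1.69
1.5^2 = 2.25
Sum of squares = 10.36
Penalty = 0.01 * 10.36 = 0.1036

0.1036


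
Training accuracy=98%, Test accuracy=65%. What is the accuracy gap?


Gap = train_accuracy - test_accuracy
= 98 - 65
= 33%
This large gap strongly indicates overfitting.

33


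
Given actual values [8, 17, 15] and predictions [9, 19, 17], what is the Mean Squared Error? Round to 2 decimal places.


Differences: [-1, -2, -2]
Squared errors: [1, 4, 4]
Sum of squared errors = 9
MSE = 9 / 3 = 3.00

3.00


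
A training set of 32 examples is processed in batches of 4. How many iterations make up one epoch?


Iterations per epoch = dataset_size / batch_size
= 32 / 4
= 8

8


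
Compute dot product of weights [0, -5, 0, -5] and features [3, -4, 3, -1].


Element-wise products:
0 * 3 = 0
-5 * -4 = 20
0 * 3 = 0
-5 * -1 = 5
Sum = 0 + 20 + 0 + 5
= 25

25


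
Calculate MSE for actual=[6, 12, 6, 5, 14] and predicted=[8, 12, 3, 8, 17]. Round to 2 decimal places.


Differences: [-2, 0, 3, -3, -3]
Squared errors: [4, 0, 9, 9, 9]
Sum of squared errors = 31
MSE = 31 / 5 = 6.20

6.20


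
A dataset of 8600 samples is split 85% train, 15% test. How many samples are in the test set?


Train samples = 8600 * 85% = 7310
Test samples = 8600 - 7310
= 1290

1290


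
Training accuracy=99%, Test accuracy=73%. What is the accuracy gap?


Gap = train_accuracy - test_accuracy
= 99 - 73
= 26%
This large gap strongly indicates overfitting.

26


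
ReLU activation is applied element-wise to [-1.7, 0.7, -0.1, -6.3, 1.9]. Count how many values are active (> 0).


ReLU(x) = max(0, x) for each element:
ReLU(-1.7) = 0
ReLU(0.7) = 0.7
ReLU(-0.1) = 0
ReLU(-6.3) = 0
ReLU(1.9) = 1.9
Active neurons (>0): 2

2


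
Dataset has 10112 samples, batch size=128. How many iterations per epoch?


Iterations per epoch = dataset_size / batch_size
= 10112 / 128
= 79

79


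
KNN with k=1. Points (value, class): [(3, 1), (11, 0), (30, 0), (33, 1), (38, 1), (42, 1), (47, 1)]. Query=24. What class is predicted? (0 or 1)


Distances from query 24:
Point 30 (class 0): distance = 6
K=1 nearest neighbors: classes = [0]
Votes for class 1: 0 / 1
Majority vote => class 0

0


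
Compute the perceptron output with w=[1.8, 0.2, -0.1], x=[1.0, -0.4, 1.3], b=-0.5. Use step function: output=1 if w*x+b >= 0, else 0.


z = w . x + b
= 1.8*1.0 + 0.2*-0.4 + -0.1*1.3 + -0.5
= 1.8 + -0.08 + -0.13 + -0.5
= 1.59 + -0.5
= 1.09
Since z = 1.09 >= 0, output = 1

1


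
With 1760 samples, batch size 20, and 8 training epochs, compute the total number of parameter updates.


Iterations per epoch = 1760 / 20 = 88
Total updates = iterations_per_epoch * epochs
= 88 * 8
= 704

704


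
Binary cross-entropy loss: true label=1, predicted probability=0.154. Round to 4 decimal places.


For y=1: Loss = -log(p)
= -log(0.154)
= -(-1.8708)
= 1.8708

1.8708


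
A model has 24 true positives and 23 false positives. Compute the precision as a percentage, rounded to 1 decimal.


Precision = TP / (TP + FP) * 100
= 24 / (24 + 23)
= 24 / 47
= 0.5106
= 51.1%

51.1


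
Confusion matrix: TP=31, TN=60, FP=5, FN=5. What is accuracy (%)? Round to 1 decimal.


Accuracy = (TP + TN) / (TP + TN + FP + FN) * 100
= (31 + 60) / (31 + 60 + 5 + 5)
= 91 / 101
= 0.901
= 90.1%

90.1


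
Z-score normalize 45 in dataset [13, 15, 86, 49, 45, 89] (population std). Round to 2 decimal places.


Mean = (13 + 15 + 86 + 49 + 45 + 89) / 6 = 49.5
Variance = sum((x_i - mean)^2) / n = 905.9167
Std = sqrt(905.9167) = 30.0984
Z = (x - mean) / std
= (45 - 49.5) / 30.0984
= -4.5 / 30.0984
= -0.15

-0.15


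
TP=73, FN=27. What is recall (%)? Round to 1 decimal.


Recall = TP / (TP + FN) * 100
= 73 / (73 + 27)
= 73 / 100
= 0.73
= 73.0%

73.0


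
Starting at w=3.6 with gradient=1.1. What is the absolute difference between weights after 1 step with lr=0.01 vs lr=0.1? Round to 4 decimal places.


With lr=0.01: w_new = 3.6 - 0.01 * 1.1 = 3.589
With lr=0.1: w_new = 3.6 - 0.1 * 1.1 = 3.49
Absolute difference = |3.589 - 3.49|
= 0.0990

0.0990


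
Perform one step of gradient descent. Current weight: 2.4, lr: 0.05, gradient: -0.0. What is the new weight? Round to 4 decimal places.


w_new = w_old - lr * gradient
= 2.4 - 0.05 * -0.0
= 2.4 - (-0.0)
= 2.4000

2.4000


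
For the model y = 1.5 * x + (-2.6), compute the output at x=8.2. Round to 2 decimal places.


y = 1.5 * 8.2 + (-2.6)
= 12.3 + (-2.6)
= 9.70

9.70


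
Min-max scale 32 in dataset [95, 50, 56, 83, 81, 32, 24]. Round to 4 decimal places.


Min = 24, Max = 95
Range = 95 - 24 = 71
Scaled = (x - min) / (max - min)
= (32 - 24) / 71
= 8 / 71
= 0.1127

0.1127


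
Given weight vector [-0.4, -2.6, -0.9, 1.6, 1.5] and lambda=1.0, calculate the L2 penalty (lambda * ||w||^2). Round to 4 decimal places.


Squaring each weight:
(-0.4)^2 = 0.16
(-2.6)^2 = 6.76
(-0.9)^2 = 0.81
1.6^2 = 2.56
1.5^2 = 2.25
Sum of squares = 12.54
Penalty = 1.0 * 12.54 = 12.5400

12.5400


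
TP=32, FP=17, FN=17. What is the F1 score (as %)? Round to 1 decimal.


Precision = TP / (TP + FP) = 32 / 49 = 0.6531
Recall = TP / (TP + FN) = 32 / 49 = 0.6531
F1 = 2 * P * R / (P + R)
= 2 * 0.6531 * 0.6531 / (0.6531 + 0.6531)
= 0.853 / 1.3061
= 0.6531
As percentage: 65.3%

65.3


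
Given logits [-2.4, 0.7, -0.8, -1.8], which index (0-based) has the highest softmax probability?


Softmax is a monotonic transformation, so it preserves the argmax.
We need to find the index of the maximum logit.
Index 0: -2.4
Index 1: 0.7
Index 2: -0.8
Index 3: -1.8
Maximum logit = 0.7 at index 1

1


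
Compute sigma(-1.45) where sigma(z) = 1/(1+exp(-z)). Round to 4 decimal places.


sigmoid(z) = 1 / (1 + exp(-z))
exp(-(-1.45)) = exp(1.45) = 4.2631
1 + 4.2631 = 5.2631
1 / 5.2631 = 0.1900

0.1900


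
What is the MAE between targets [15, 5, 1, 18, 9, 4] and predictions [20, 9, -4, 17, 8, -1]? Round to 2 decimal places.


Absolute errors: [5, 4, 5, 1, 1, 5]
Sum of absolute errors = 21
MAE = 21 / 6 = 3.50

3.50


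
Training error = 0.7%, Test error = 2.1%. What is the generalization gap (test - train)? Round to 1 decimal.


Generalization gap = test_error - train_error
= 2.1 - 0.7
= 1.4%
A small gap suggests good generalization.

1.4


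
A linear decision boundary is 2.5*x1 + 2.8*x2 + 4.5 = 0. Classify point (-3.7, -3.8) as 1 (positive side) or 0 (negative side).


Compute 2.5 * -3.7 + 2.8 * -3.8 + 4.5
= -9.25 + -10.64 + 4.5
= -15.39
Since -15.39 < 0, the point is on the negative side.

0


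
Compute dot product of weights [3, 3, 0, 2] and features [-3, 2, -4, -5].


Element-wise products:
3 * -3 = -9
3 * 2 = 6
0 * -4 = 0
2 * -5 = -10
Sum = -9 + 6 + 0 + -10
= -13

-13


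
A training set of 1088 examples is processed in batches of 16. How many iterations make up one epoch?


Iterations per epoch = dataset_size / batch_size
= 1088 / 16
= 68

68


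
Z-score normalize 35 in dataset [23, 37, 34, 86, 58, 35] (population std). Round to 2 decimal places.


Mean = (23 + 37 + 34 + 86 + 58 + 35) / 6 = 45.5
Variance = sum((x_i - mean)^2) / n = 436.25
Std = sqrt(436.25) = 20.8866
Z = (x - mean) / std
= (35 - 45.5) / 20.8866
= -10.5 / 20.8866
= -0.50

-0.50


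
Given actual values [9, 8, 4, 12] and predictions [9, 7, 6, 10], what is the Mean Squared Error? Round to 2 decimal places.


Differences: [0, 1, -2, 2]
Squared errors: [0, 1, 4, 4]
Sum of squared errors = 9
MSE = 9 / 4 = 2.25

2.25


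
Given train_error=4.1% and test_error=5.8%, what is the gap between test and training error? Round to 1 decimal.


Generalization gap = test_error - train_error
= 5.8 - 4.1
= 1.7%
A small gap suggests good generalization.

1.7


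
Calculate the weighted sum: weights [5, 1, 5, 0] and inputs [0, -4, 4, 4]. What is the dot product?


Element-wise products:
5 * 0 = 0
1 * -4 = -4
5 * 4 = 20
0 * 4 = 0
Sum = 0 + -4 + 20 + 0
= 16

16


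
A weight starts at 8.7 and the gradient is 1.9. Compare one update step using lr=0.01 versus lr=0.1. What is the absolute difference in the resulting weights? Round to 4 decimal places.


With lr=0.01: w_new = 8.7 - 0.01 * 1.9 = 8.681
With lr=0.1: w_new = 8.7 - 0.1 * 1.9 = 8.51
Absolute difference = |8.681 - 8.51|
= 0.1710

0.1710


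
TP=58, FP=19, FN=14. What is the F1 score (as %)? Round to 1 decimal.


Precision = TP / (TP + FP) = 58 / 77 = 0.7532
Recall = TP / (TP + FN) = 58 / 72 = 0.8056
F1 = 2 * P * R / (P + R)
= 2 * 0.7532 * 0.8056 / (0.7532 + 0.8056)
= 1.2136 / 1.5588
= 0.7785
As percentage: 77.9%

77.9


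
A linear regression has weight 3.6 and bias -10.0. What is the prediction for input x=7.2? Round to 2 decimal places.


y = 3.6 * 7.2 + (-10.0)
= 25.92 + (-10.0)
= 15.92

15.92


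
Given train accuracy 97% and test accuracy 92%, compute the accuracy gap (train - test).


Gap = train_accuracy - test_accuracy
= 97 - 92
= 5%
This moderate gap may indicate mild overfitting.

5


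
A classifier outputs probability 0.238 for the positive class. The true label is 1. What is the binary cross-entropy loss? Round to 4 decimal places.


For y=1: Loss = -log(p)
= -log(0.238)
= -(-1.4355)
= 1.4355

1.4355


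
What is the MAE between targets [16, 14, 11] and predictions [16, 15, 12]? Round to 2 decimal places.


Absolute errors: [0, 1, 1]
Sum of absolute errors = 2
MAE = 2 / 3 = 0.67

0.67


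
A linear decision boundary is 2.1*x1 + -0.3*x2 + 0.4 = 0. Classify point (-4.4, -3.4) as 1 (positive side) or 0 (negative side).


Compute 2.1 * -4.4 + -0.3 * -3.4 + 0.4
= -9.24 + 1.02 + 0.4
= -7.82
Since -7.82 < 0, the point is on the negative side.

0


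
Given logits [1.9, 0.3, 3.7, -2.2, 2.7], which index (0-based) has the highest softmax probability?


Softmax is a monotonic transformation, so it preserves the argmax.
We need to find the index of the maximum logit.
Index 0: 1.9
Index 1: 0.3
Index 2: 3.7
Index 3: -2.2
Index 4: 2.7
Maximum logit = 3.7 at index 2

2


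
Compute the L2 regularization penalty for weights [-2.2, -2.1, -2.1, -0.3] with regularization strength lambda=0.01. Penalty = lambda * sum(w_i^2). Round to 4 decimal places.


Squaring each weight:
(-2.2)^2 = 4.84
(-2.1)^2 = 4.41
(-2.1)^2 = 4.41
(-0.3)^2 = 0.09
Sum of squares = 13.75
Penalty = 0.01 * 13.75 = 0.1375

0.1375


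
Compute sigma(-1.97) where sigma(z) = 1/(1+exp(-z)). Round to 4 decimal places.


sigmoid(z) = 1 / (1 + exp(-z))
exp(-(-1.97)) = exp(1.97) = 7.1707
1 + 7.1707 = 8.1707
1 / 8.1707 = 0.1224

0.1224


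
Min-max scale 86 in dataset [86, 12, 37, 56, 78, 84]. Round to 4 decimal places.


Min = 12, Max = 86
Range = 86 - 12 = 74
Scaled = (x - min) / (max - min)
= (86 - 12) / 74
= 74 / 74
= 1.0000

1.0000


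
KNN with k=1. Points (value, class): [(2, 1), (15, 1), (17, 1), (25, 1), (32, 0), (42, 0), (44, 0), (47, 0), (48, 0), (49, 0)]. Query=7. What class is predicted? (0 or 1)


Distances from query 7:
Point 2 (class 1): distance = 5
K=1 nearest neighbors: classes = [1]
Votes for class 1: 1 / 1
Majority vote => class 1

1


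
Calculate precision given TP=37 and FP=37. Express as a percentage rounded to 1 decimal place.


Precision = TP / (TP + FP) * 100
= 37 / (37 + 37)
= 37 / 74
= 0.5
= 50.0%

50.0


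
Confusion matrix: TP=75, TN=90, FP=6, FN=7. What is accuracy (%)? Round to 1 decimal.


Accuracy = (TP + TN) / (TP + TN + FP + FN) * 100
= (75 + 90) / (75 + 90 + 6 + 7)
= 165 / 178
= 0.927
= 92.7%

92.7


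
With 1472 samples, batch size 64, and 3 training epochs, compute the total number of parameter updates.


Iterations per epoch = 1472 / 64 = 23
Total updates = iterations_per_epoch * epochs
= 23 * 3
= 69

69


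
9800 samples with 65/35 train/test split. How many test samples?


Train samples = 9800 * 65% = 6370
Test samples = 9800 - 6370
= 3430

3430


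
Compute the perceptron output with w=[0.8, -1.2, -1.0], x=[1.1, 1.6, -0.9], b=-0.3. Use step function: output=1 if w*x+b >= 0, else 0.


z = w . x + b
= 0.8*1.1 + -1.2*1.6 + -1.0*-0.9 + -0.3
= 0.88 + -1.92 + 0.9 + -0.3
= -0.14 + -0.3
= -0.44
Since z = -0.44 < 0, output = 0

0


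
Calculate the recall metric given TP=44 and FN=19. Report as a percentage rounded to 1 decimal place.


Recall = TP / (TP + FN) * 100
= 44 / (44 + 19)
= 44 / 63
= 0.6984
= 69.8%

69.8


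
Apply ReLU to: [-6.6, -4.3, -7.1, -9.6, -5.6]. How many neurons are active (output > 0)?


ReLU(x) = max(0, x) for each element:
ReLU(-6.6) = 0
ReLU(-4.3) = 0
ReLU(-7.1) = 0
ReLU(-9.6) = 0
ReLU(-5.6) = 0
Active neurons (>0): 0

0


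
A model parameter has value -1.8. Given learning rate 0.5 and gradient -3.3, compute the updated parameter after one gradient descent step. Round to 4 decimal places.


w_new = w_old - lr * gradient
= -1.8 - 0.5 * -3.3
= -1.8 - (-1.65)
= -0.1500

-0.1500


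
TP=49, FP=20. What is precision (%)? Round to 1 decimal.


Precision = TP / (TP + FP) * 100
= 49 / (49 + 20)
= 49 / 69
= 0.7101
= 71.0%

71.0


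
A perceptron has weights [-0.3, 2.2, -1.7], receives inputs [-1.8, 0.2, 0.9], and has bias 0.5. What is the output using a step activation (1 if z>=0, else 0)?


z = w . x + b
= -0.3*-1.8 + 2.2*0.2 + -1.7*0.9 + 0.5
= 0.54 + 0.44 + -1.53 + 0.5
= -0.55 + 0.5
= -0.05
Since z = -0.05 < 0, output = 0

0


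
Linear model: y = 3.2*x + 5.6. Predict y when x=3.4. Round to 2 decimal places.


y = 3.2 * 3.4 + (5.6)
= 10.88 + (5.6)
= 16.48

16.48


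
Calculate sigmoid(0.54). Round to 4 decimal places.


sigmoid(z) = 1 / (1 + exp(-z))
exp(-(0.54)) = exp(-0.54) = 0.5827
1 + 0.5827 = 1.5827
1 / 1.5827 = 0.6318

0.6318


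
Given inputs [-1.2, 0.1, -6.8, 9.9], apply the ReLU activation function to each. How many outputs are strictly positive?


ReLU(x) = max(0, x) for each element:
ReLU(-1.2) = 0
ReLU(0.1) = 0.1
ReLU(-6.8) = 0
ReLU(9.9) = 9.9
Active neurons (>0): 2

2


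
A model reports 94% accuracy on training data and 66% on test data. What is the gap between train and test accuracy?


Gap = train_accuracy - test_accuracy
= 94 - 66
= 28%
This large gap strongly indicates overfitting.

28
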